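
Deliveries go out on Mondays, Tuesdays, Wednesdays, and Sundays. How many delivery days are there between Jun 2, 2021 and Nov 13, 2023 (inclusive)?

Jun 2, 2021 is a Wednesday.
That's 895 days from start to end, counting both.
895 = 7 × 127 + 6, so there are 127 full weeks plus 6 extra days.
Each full week contributes 4 days from the set (Mon, Tue, Wed, Sun): 127 × 4 = 508.
The 6 extra days are Wednesday, Thursday, Friday, Saturday, Sunday, Monday — 3 of them qualify.
Total: 508 + 3 = 511.

511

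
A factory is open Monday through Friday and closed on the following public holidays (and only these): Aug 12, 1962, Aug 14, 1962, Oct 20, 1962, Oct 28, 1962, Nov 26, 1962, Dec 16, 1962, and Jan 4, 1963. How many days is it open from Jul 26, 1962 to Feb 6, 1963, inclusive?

137 working days

Jul 26, 1962 is a Thursday.
From Jul 26, 1962 to Feb 6, 1963 is 196 days inclusive.
196 = 7 × 28, so the span is exactly 28 full weeks.
Each full week contributes 5 weekdays (Mon–Fri): 28 × 5 = 140.
Total: 140.
Holidays: Aug 12, 1962 (Sun); Aug 14, 1962 (Tue); Oct 20, 1962 (Sat); Oct 28, 1962 (Sun); Nov 26, 1962 (Mon); Dec 16, 1962 (Sun); Jan 4, 1963 (Fri).
3 of the 7 holidays fall on weekdays; the rest are weekends and were already excluded.
Business days: 140 − 3 = 137.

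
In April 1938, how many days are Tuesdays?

1938-04-01 is a Friday.
That's 30 days from start to end, counting both.
30 = 7 × 4 + 2, so there are 4 full weeks plus 2 extra days.
Each full week contributes one Tuesday: 4 so far.
The 2 extra days are Friday, Saturday — none qualify.
Total: 4 + 0 = 4.

4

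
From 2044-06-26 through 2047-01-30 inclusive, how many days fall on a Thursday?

2044-06-26 is a Sunday.
From 2044-06-26 to 2047-01-30 is 949 days inclusive.
949 = 7 × 135 + 4, so there are 135 full weeks plus 4 extra days.
Each full week contributes one Thursday: 135 so far.
The 4 extra days are Sunday, Monday, Tuesday, Wednesday — none qualify.
Total: 135 + 0 = 135.

135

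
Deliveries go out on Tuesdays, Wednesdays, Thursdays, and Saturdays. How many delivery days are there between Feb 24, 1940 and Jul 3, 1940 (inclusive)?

75

Feb 24, 1940 is a Saturday.
The range spans 131 days (inclusive of both endpoints).
131 = 7 × 18 + 5, so there are 18 full weeks plus 5 extra days.
Each full week contributes 4 days from the set (Tue, Wed, Thu, Sat): 18 × 4 = 72.
The 5 extra days are Sat, Sun, Mon, Tue, Wed — 3 of them qualify.
Total: 72 + 3 = 75.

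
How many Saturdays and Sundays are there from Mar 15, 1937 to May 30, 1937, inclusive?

22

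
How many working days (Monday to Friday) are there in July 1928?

1928-07-01 is a Sunday.
That's 31 days from start to end, counting both.
31 = 7 × 4 + 3, so there are 4 full weeks plus 3 extra days.
Each full week contributes 5 weekdays (Mon–Fri): 4 × 5 = 20.
The 3 extra days are Sunday, Monday, Tuesday — 2 of them qualify.
Total: 20 + 2 = 22.

22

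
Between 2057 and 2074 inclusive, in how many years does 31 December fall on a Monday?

Day of week of December 31 in each year:
2057: Mon ✓, 2058: Tue, 2059: Wed, 2060: Fri, 2061: Sat, 2062: Sun, 2063: Mon ✓, 2064: Wed, 2065: Thu, 2066: Fri, 2067: Sat, 2068: Mon ✓, 2069: Tue, 2070: Wed, 2071: Thu, 2072: Sat, 2073: Sun, 2074: Mon ✓
Mondays: 2057, 2063, 2068, 2074.

4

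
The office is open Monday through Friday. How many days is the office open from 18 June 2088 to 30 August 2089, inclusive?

313 weekdays

18 June 2088 is a Friday.
That's 439 days from start to end, counting both.
439 = 7 × 62 + 5, so there are 62 full weeks plus 5 extra days.
Each full week contributes 5 weekdays (Mon–Fri): 62 × 5 = 310.
The 5 extra days are Friday, Saturday, Sunday, Monday, Tuesday — 3 of them qualify.
Total: 310 + 3 = 313.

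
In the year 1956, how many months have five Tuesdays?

4

A month has five Tuesdays exactly when Tuesday falls within its first (length − 28) days.
Jan: 31 days, starts Sun → 5 of Sun, Mon, Tue ✓
Feb: 29 days, starts Wed → 5 of Wed
Mar: 31 days, starts Thu → 5 of Thu, Fri, Sat
Apr: 30 days, starts Sun → 5 of Sun, Mon
May: 31 days, starts Tue → 5 of Tue, Wed, Thu ✓
Jun: 30 days, starts Fri → 5 of Fri, Sat
Jul: 31 days, starts Sun → 5 of Sun, Mon, Tue ✓
Aug: 31 days, starts Wed → 5 of Wed, Thu, Fri
Sep: 30 days, starts Sat → 5 of Sat, Sun
Oct: 31 days, starts Mon → 5 of Mon, Tue, Wed ✓
Nov: 30 days, starts Thu → 5 of Thu, Fri
Dec: 31 days, starts Sat → 5 of Sat, Sun, Mon
Months with five Tuesdays: Jan, May, Jul, Oct.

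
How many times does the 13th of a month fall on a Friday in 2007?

2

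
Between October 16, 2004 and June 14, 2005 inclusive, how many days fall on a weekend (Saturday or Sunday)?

70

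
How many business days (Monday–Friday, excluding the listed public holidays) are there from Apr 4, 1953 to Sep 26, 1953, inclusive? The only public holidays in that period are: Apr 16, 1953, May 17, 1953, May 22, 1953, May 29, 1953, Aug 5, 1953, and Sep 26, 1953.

121 business days

Apr 4, 1953 is a Saturday.
From Apr 4, 1953 to Sep 26, 1953 is 176 days inclusive.
176 = 7 × 25 + 1, so there are 25 full weeks plus 1 extra day.
Each full week contributes 5 weekdays (Mon–Fri): 25 × 5 = 125.
The 1 extra day is Saturday — none qualify.
Total: 125 + 0 = 125.
Holidays: Apr 16, 1953 (Thu); May 17, 1953 (Sun); May 22, 1953 (Fri); May 29, 1953 (Fri); Aug 5, 1953 (Wed); Sep 26, 1953 (Sat).
4 of the 6 holidays fall on weekdays; the rest are weekends and were already excluded.
Business days: 125 − 4 = 121.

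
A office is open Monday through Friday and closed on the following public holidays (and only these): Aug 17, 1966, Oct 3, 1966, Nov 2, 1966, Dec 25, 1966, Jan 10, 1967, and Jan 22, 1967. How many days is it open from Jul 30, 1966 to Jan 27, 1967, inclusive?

126

Jul 30, 1966 is a Saturday.
The range spans 182 days (inclusive of both endpoints).
182 = 7 × 26, so the span is exactly 26 full weeks.
Each full week contributes 5 weekdays (Mon–Fri): 26 × 5 = 130.
Holidays: Aug 17, 1966 (Wed); Oct 3, 1966 (Mon); Nov 2, 1966 (Wed); Dec 25, 1966 (Sun); Jan 10, 1967 (Tue); Jan 22, 1967 (Sun).
4 of the 6 holidays fall on weekdays; the rest are weekends and were already excluded.
Business days: 130 − 4 = 126.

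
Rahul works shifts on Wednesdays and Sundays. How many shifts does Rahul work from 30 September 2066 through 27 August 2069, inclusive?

303

30 September 2066 is a Thursday.
From 30 September 2066 to 27 August 2069 is 1063 days inclusive.
1063 = 7 × 151 + 6, so there are 151 full weeks plus 6 extra days.
Each full week contributes 2 days from the set (Wed, Sun): 151 × 2 = 302.
The 6 extra days are Thu, Fri, Sat, Sun, Mon, Tue — 1 of them qualifies.
Total: 302 + 1 = 303.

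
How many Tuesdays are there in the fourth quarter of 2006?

13

October 1, 2006 is a Sunday.
The range spans 92 days (inclusive of both endpoints).
92 = 7 × 13 + 1, so there are 13 full weeks plus 1 extra day.
Each full week contributes one Tuesday: 13 so far.
The 1 extra day is Sun — none qualify.
Total: 13 + 0 = 13.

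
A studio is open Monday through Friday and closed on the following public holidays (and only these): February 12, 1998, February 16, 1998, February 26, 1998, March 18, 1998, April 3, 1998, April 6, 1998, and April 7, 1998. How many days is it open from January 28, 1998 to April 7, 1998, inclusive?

43 business days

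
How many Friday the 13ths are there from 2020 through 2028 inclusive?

14

Friday-the-13ths by year:
2020: Mar, Nov
2021: Aug
2022: May
2023: Jan, Oct
2024: Sep, Dec
2025: Jun
2026: Feb, Mar, Nov
2027: Aug
2028: Oct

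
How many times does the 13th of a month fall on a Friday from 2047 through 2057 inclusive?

18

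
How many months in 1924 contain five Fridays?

4

A month has five Fridays exactly when Friday falls within its first (length − 28) days.
Jan: 31 days, starts Tue → 5 of Tue, Wed, Thu
Feb: 29 days, starts Fri → 5 of Fri ✓
Mar: 31 days, starts Sat → 5 of Sat, Sun, Mon
Apr: 30 days, starts Tue → 5 of Tue, Wed
May: 31 days, starts Thu → 5 of Thu, Fri, Sat ✓
Jun: 30 days, starts Sun → 5 of Sun, Mon
Jul: 31 days, starts Tue → 5 of Tue, Wed, Thu
Aug: 31 days, starts Fri → 5 of Fri, Sat, Sun ✓
Sep: 30 days, starts Mon → 5 of Mon, Tue
Oct: 31 days, starts Wed → 5 of Wed, Thu, Fri ✓
Nov: 30 days, starts Sat → 5 of Sat, Sun
Dec: 31 days, starts Mon → 5 of Mon, Tue, Wed
Months with five Fridays: Feb, May, Aug, Oct.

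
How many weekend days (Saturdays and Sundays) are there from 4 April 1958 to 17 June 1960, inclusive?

4 April 1958 is a Friday.
That's 806 days from start to end, counting both.
806 = 7 × 115 + 1, so there are 115 full weeks plus 1 extra day.
Each full week contributes 2 weekend days (Sat, Sun): 115 × 2 = 230.
The 1 extra day is Friday — none qualify.
Total: 230 + 0 = 230.

230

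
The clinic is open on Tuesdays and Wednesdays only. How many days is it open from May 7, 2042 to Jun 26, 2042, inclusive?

15

May 7, 2042 is a Wednesday.
From May 7, 2042 to Jun 26, 2042 is 51 days inclusive.
51 = 7 × 7 + 2, so there are 7 full weeks plus 2 extra days.
Each full week contributes 2 days from the set (Tue, Wed): 7 × 2 = 14.
The 2 extra days are Wednesday, Thursday — 1 of them qualifies.
Total: 14 + 1 = 15.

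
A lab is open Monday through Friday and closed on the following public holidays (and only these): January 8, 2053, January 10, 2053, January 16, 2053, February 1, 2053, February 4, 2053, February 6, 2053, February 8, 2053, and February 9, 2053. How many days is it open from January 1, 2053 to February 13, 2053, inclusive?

January 1, 2053 is a Wednesday.
The range spans 44 days (inclusive of both endpoints).
44 = 7 × 6 + 2, so there are 6 full weeks plus 2 extra days.
Each full week contributes 5 weekdays (Mon–Fri): 6 × 5 = 30.
The 2 extra days are Wed, Thu — 2 of them qualify.
Total: 30 + 2 = 32.
Holidays: January 8, 2053 (Wed); January 10, 2053 (Fri); January 16, 2053 (Thu); February 1, 2053 (Sat); February 4, 2053 (Tue); February 6, 2053 (Thu); February 8, 2053 (Sat); February 9, 2053 (Sun).
5 of the 8 holidays fall on weekdays; the rest are weekends and were already excluded.
Business days: 32 − 5 = 27.

27 business days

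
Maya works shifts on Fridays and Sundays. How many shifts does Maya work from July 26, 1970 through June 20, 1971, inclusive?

95

July 26, 1970 is a Sunday.
That's 330 days from start to end, counting both.
330 = 7 × 47 + 1, so there are 47 full weeks plus 1 extra day.
Each full week contributes 2 days from the set (Fri, Sun): 47 × 2 = 94.
The 1 extra day is Sunday — 1 of them qualifies.
Total: 94 + 1 = 95.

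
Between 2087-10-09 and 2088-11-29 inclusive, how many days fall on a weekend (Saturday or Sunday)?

120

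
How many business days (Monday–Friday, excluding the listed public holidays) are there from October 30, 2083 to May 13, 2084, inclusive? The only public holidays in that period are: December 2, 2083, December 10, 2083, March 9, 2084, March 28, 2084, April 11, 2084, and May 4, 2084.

134 business days

October 30, 2083 is a Saturday.
From October 30, 2083 to May 13, 2084 is 197 days inclusive.
197 = 7 × 28 + 1, so there are 28 full weeks plus 1 extra day.
Each full week contributes 5 weekdays (Mon–Fri): 28 × 5 = 140.
The 1 extra day is Sat — none qualify.
Total: 140 + 0 = 140.
Holidays: December 2, 2083 (Thu); December 10, 2083 (Fri); March 9, 2084 (Thu); March 28, 2084 (Tue); April 11, 2084 (Tue); May 4, 2084 (Thu).
All 6 holidays fall on weekdays, so subtract 6.
Business days: 140 − 6 = 134.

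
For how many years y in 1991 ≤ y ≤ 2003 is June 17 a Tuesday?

Day of week of June 17 in each year:
1991: Mon, 1992: Wed, 1993: Thu, 1994: Fri, 1995: Sat, 1996: Mon, 1997: Tue ✓, 1998: Wed, 1999: Thu, 2000: Sat, 2001: Sun, 2002: Mon, 2003: Tue ✓
Tuesdays: 1997, 2003.

2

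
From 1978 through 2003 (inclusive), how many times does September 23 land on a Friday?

Day of week of September 23 in each year:
1978: Sat, 1979: Sun, 1980: Tue, 1981: Wed, 1982: Thu, 1983: Fri ✓, 1984: Sun, 1985: Mon, 1986: Tue, 1987: Wed, 1988: Fri ✓, 1989: Sat, 1990: Sun, 1991: Mon, 1992: Wed, 1993: Thu, 1994: Fri ✓, 1995: Sat, 1996: Mon, 1997: Tue, 1998: Wed, 1999: Thu, 2000: Sat, 2001: Sun, 2002: Mon, 2003: Tue
Fridays: 1983, 1988, 1994.

3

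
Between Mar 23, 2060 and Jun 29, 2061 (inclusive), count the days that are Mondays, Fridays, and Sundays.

198

Mar 23, 2060 is a Tuesday.
From Mar 23, 2060 to Jun 29, 2061 is 464 days inclusive.
464 = 7 × 66 + 2, so there are 66 full weeks plus 2 extra days.
Each full week contributes 3 days from the set (Mon, Fri, Sun): 66 × 3 = 198.
The 2 extra days are Tue, Wed — none qualify.
Total: 198 + 0 = 198.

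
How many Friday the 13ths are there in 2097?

2

The 13th falls on a Friday when the month's 13th has weekday Fri.
Jan 13 is Sun; Feb 13 is Wed; Mar 13 is Wed; Apr 13 is Sat; May 13 is Mon; Jun 13 is Thu; Jul 13 is Sat; Aug 13 is Tue; Sep 13 is Fri ✓; Oct 13 is Sun; Nov 13 is Wed; Dec 13 is Fri ✓.
Friday the 13ths: Sep, Dec.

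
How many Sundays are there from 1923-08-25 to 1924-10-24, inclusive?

61

1923-08-25 is a Saturday.
From 1923-08-25 to 1924-10-24 is 427 days inclusive.
427 = 7 × 61, so the span is exactly 61 full weeks.
Each full week contributes one Sunday: 61 so far.
Total: 61.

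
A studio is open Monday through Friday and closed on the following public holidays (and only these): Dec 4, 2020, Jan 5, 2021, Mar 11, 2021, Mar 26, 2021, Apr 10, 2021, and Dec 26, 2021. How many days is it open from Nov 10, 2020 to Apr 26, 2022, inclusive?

Nov 10, 2020 is a Tuesday.
The range spans 533 days (inclusive of both endpoints).
533 = 7 × 76 + 1, so there are 76 full weeks plus 1 extra day.
Each full week contributes 5 weekdays (Mon–Fri): 76 × 5 = 380.
The 1 extra day is Tue — 1 of them qualifies.
Total: 380 + 1 = 381.
Holidays: Dec 4, 2020 (Fri); Jan 5, 2021 (Tue); Mar 11, 2021 (Thu); Mar 26, 2021 (Fri); Apr 10, 2021 (Sat); Dec 26, 2021 (Sun).
4 of the 6 holidays fall on weekdays; the rest are weekends and were already excluded.
Business days: 381 − 4 = 377.

377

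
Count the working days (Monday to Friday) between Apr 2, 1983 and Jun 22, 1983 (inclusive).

Apr 2, 1983 is a Saturday.
That's 82 days from start to end, counting both.
82 = 7 × 11 + 5, so there are 11 full weeks plus 5 extra days.
Each full week contributes 5 weekdays (Mon–Fri): 11 × 5 = 55.
The 5 extra days are Sat, Sun, Mon, Tue, Wed — 3 of them qualify.
Total: 55 + 3 = 58.

58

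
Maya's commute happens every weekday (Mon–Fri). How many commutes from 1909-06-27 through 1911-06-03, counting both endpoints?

1909-06-27 is a Sunday.
From 1909-06-27 to 1911-06-03 is 707 days inclusive.
707 = 7 × 101, so the span is exactly 101 full weeks.
Each full week contributes 5 weekdays (Mon–Fri): 101 × 5 = 505.
Total: 505.

505 weekdays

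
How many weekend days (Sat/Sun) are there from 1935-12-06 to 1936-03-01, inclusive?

1935-12-06 is a Friday.
That's 87 days from start to end, counting both.
87 = 7 × 12 + 3, so there are 12 full weeks plus 3 extra days.
Each full week contributes 2 weekend days (Sat, Sun): 12 × 2 = 24.
The 3 extra days are Friday, Saturday, Sunday — 2 of them qualify.
Total: 24 + 2 = 26.

26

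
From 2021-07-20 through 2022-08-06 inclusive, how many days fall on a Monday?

54

2021-07-20 is a Tuesday.
That's 383 days from start to end, counting both.
383 = 7 × 54 + 5, so there are 54 full weeks plus 5 extra days.
Each full week contributes one Monday: 54 so far.
The 5 extra days are Tue, Wed, Thu, Fri, Sat — none qualify.
Total: 54 + 0 = 54.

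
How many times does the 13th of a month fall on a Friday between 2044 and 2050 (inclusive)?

Friday-the-13ths by year:
2044: May
2045: Jan, Oct
2046: Apr, Jul
2047: Sep, Dec
2048: Mar, Nov
2049: Aug
2050: May

11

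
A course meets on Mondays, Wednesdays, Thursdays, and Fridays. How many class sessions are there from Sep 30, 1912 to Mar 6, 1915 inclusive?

508

Sep 30, 1912 is a Monday.
That's 888 days from start to end, counting both.
888 = 7 × 126 + 6, so there are 126 full weeks plus 6 extra days.
Each full week contributes 4 days from the set (Mon, Wed, Thu, Fri): 126 × 4 = 504.
The 6 extra days are Monday, Tuesday, Wednesday, Thursday, Friday, Saturday — 4 of them qualify.
Total: 504 + 4 = 508.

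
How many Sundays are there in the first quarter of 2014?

13

1 January 2014 is a Wednesday.
From 1 January 2014 to 31 March 2014 is 90 days inclusive.
90 = 7 × 12 + 6, so there are 12 full weeks plus 6 extra days.
Each full week contributes one Sunday: 12 so far.
The 6 extra days are Wed, Thu, Fri, Sat, Sun, Mon — 1 of them qualifies.
Total: 12 + 1 = 13.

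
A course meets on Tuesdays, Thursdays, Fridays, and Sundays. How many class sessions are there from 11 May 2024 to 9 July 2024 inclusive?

34

11 May 2024 is a Saturday.
The range spans 60 days (inclusive of both endpoints).
60 = 7 × 8 + 4, so there are 8 full weeks plus 4 extra days.
Each full week contributes 4 days from the set (Tue, Thu, Fri, Sun): 8 × 4 = 32.
The 4 extra days are Saturday, Sunday, Monday, Tuesday — 2 of them qualify.
Total: 32 + 2 = 34.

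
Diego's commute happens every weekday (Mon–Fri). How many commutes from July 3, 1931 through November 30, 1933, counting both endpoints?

July 3, 1931 is a Friday.
That's 882 days from start to end, counting both.
882 = 7 × 126, so the span is exactly 126 full weeks.
Each full week contributes 5 weekdays (Mon–Fri): 126 × 5 = 630.

630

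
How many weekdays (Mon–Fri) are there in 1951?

261

January 1, 1951 is a Monday.
The range spans 365 days (inclusive of both endpoints).
365 = 7 × 52 + 1, so there are 52 full weeks plus 1 extra day.
Each full week contributes 5 weekdays (Mon–Fri): 52 × 5 = 260.
The 1 extra day is Monday — 1 of them qualifies.
Total: 260 + 1 = 261.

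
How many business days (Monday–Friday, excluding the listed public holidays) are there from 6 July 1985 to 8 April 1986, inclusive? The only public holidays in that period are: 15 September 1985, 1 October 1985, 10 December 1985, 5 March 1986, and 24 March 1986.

193

6 July 1985 is a Saturday.
That's 277 days from start to end, counting both.
277 = 7 × 39 + 4, so there are 39 full weeks plus 4 extra days.
Each full week contributes 5 weekdays (Mon–Fri): 39 × 5 = 195.
The 4 extra days are Sat, Sun, Mon, Tue — 2 of them qualify.
Total: 195 + 2 = 197.
Holidays: 15 September 1985 (Sun); 1 October 1985 (Tue); 10 December 1985 (Tue); 5 March 1986 (Wed); 24 March 1986 (Mon).
4 of the 5 holidays fall on weekdays; the rest are weekends and were already excluded.
Business days: 197 − 4 = 193.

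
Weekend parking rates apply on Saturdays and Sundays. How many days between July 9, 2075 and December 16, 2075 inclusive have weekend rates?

46

July 9, 2075 is a Tuesday.
From July 9, 2075 to December 16, 2075 is 161 days inclusive.
161 = 7 × 23, so the span is exactly 23 full weeks.
Each full week contributes 2 weekend days (Sat, Sun): 23 × 2 = 46.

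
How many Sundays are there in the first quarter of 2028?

13

January 1, 2028 is a Saturday.
The range spans 91 days (inclusive of both endpoints).
91 = 7 × 13, so the span is exactly 13 full weeks.
Each full week contributes one Sunday: 13 so far.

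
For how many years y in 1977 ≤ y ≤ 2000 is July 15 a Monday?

3

Day of week of July 15 in each year:
1977: Fri, 1978: Sat, 1979: Sun, 1980: Tue, 1981: Wed, 1982: Thu, 1983: Fri, 1984: Sun, 1985: Mon ✓, 1986: Tue, 1987: Wed, 1988: Fri, 1989: Sat, 1990: Sun, 1991: Mon ✓, 1992: Wed, 1993: Thu, 1994: Fri, 1995: Sat, 1996: Mon ✓, 1997: Tue, 1998: Wed, 1999: Thu, 2000: Sat
Mondays: 1985, 1991, 1996.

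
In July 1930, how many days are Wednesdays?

5

Jul 1, 1930 is a Tuesday.
The range spans 31 days (inclusive of both endpoints).
31 = 7 × 4 + 3, so there are 4 full weeks plus 3 extra days.
Each full week contributes one Wednesday: 4 so far.
The 3 extra days are Tue, Wed, Thu — 1 of them qualifies.
Total: 4 + 1 = 5.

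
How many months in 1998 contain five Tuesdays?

4

A month has five Tuesdays exactly when Tuesday falls within its first (length − 28) days.
Jan: 31 days, starts Thu → 5 of Thu, Fri, Sat
Feb: 28 days, starts Sun → 5 of (none)
Mar: 31 days, starts Sun → 5 of Sun, Mon, Tue ✓
Apr: 30 days, starts Wed → 5 of Wed, Thu
May: 31 days, starts Fri → 5 of Fri, Sat, Sun
Jun: 30 days, starts Mon → 5 of Mon, Tue ✓
Jul: 31 days, starts Wed → 5 of Wed, Thu, Fri
Aug: 31 days, starts Sat → 5 of Sat, Sun, Mon
Sep: 30 days, starts Tue → 5 of Tue, Wed ✓
Oct: 31 days, starts Thu → 5 of Thu, Fri, Sat
Nov: 30 days, starts Sun → 5 of Sun, Mon
Dec: 31 days, starts Tue → 5 of Tue, Wed, Thu ✓
Months with five Tuesdays: Mar, Jun, Sep, Dec.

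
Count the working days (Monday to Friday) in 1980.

262

Jan 1, 1980 is a Tuesday.
That's 366 days from start to end, counting both.
366 = 7 × 52 + 2, so there are 52 full weeks plus 2 extra days.
Each full week contributes 5 weekdays (Mon–Fri): 52 × 5 = 260.
The 2 extra days are Tuesday, Wednesday — 2 of them qualify.
Total: 260 + 2 = 262.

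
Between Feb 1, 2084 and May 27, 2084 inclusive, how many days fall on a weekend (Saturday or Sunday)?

Feb 1, 2084 is a Tuesday.
The range spans 117 days (inclusive of both endpoints).
117 = 7 × 16 + 5, so there are 16 full weeks plus 5 extra days.
Each full week contributes 2 weekend days (Sat, Sun): 16 × 2 = 32.
The 5 extra days are Tue, Wed, Thu, Fri, Sat — 1 of them qualifies.
Total: 32 + 1 = 33.

33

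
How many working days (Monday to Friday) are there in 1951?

261 weekdays

January 1, 1951 is a Monday.
From January 1, 1951 to December 31, 1951 is 365 days inclusive.
365 = 7 × 52 + 1, so there are 52 full weeks plus 1 extra day.
Each full week contributes 5 weekdays (Mon–Fri): 52 × 5 = 260.
The 1 extra day is Monday — 1 of them qualifies.
Total: 260 + 1 = 261.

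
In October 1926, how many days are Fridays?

1 October 1926 is a Friday.
That's 31 days from start to end, counting both.
31 = 7 × 4 + 3, so there are 4 full weeks plus 3 extra days.
Each full week contributes one Friday: 4 so far.
The 3 extra days are Friday, Saturday, Sunday — 1 of them qualifies.
Total: 4 + 1 = 5.

5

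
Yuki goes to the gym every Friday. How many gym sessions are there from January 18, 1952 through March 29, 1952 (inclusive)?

11

January 18, 1952 is a Friday.
From January 18, 1952 to March 29, 1952 is 72 days inclusive.
72 = 7 × 10 + 2, so there are 10 full weeks plus 2 extra days.
Each full week contributes one Friday: 10 so far.
The 2 extra days are Fri, Sat — 1 of them qualifies.
Total: 10 + 1 = 11.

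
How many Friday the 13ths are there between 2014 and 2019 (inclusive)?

Friday-the-13ths by year:
2014: Jun
2015: Feb, Mar, Nov
2016: May
2017: Jan, Oct
2018: Apr, Jul
2019: Sep, Dec

11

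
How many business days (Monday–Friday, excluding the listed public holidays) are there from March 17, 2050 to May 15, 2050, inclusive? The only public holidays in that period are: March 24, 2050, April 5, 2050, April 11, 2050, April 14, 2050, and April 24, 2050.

March 17, 2050 is a Thursday.
From March 17, 2050 to May 15, 2050 is 60 days inclusive.
60 = 7 × 8 + 4, so there are 8 full weeks plus 4 extra days.
Each full week contributes 5 weekdays (Mon–Fri): 8 × 5 = 40.
The 4 extra days are Thursday, Friday, Saturday, Sunday — 2 of them qualify.
Total: 40 + 2 = 42.
Holidays: March 24, 2050 (Thu); April 5, 2050 (Tue); April 11, 2050 (Mon); April 14, 2050 (Thu); April 24, 2050 (Sun).
4 of the 5 holidays fall on weekdays; the rest are weekends and were already excluded.
Business days: 42 − 4 = 38.

38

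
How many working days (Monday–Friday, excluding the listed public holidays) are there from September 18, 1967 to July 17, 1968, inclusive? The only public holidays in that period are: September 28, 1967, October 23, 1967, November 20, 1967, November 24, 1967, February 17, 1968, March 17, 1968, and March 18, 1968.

213

September 18, 1967 is a Monday.
From September 18, 1967 to July 17, 1968 is 304 days inclusive.
304 = 7 × 43 + 3, so there are 43 full weeks plus 3 extra days.
Each full week contributes 5 weekdays (Mon–Fri): 43 × 5 = 215.
The 3 extra days are Mon, Tue, Wed — 3 of them qualify.
Total: 215 + 3 = 218.
Holidays: September 28, 1967 (Thu); October 23, 1967 (Mon); November 20, 1967 (Mon); November 24, 1967 (Fri); February 17, 1968 (Sat); March 17, 1968 (Sun); March 18, 1968 (Mon).
5 of the 7 holidays fall on weekdays; the rest are weekends and were already excluded.
Business days: 218 − 5 = 213.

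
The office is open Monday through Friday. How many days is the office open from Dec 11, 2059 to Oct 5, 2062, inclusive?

736 weekdays

Dec 11, 2059 is a Thursday.
That's 1030 days from start to end, counting both.
1030 = 7 × 147 + 1, so there are 147 full weeks plus 1 extra day.
Each full week contributes 5 weekdays (Mon–Fri): 147 × 5 = 735.
The 1 extra day is Thu — 1 of them qualifies.
Total: 735 + 1 = 736.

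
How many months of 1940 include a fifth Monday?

5

A month has five Mondays exactly when Monday falls within its first (length − 28) days.
Jan: 31 days, starts Mon → 5 of Mon, Tue, Wed ✓
Feb: 29 days, starts Thu → 5 of Thu
Mar: 31 days, starts Fri → 5 of Fri, Sat, Sun
Apr: 30 days, starts Mon → 5 of Mon, Tue ✓
May: 31 days, starts Wed → 5 of Wed, Thu, Fri
Jun: 30 days, starts Sat → 5 of Sat, Sun
Jul: 31 days, starts Mon → 5 of Mon, Tue, Wed ✓
Aug: 31 days, starts Thu → 5 of Thu, Fri, Sat
Sep: 30 days, starts Sun → 5 of Sun, Mon ✓
Oct: 31 days, starts Tue → 5 of Tue, Wed, Thu
Nov: 30 days, starts Fri → 5 of Fri, Sat
Dec: 31 days, starts Sun → 5 of Sun, Mon, Tue ✓
Months with five Mondays: Jan, Apr, Jul, Sep, Dec.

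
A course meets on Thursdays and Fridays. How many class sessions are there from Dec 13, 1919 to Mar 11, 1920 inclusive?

25

Dec 13, 1919 is a Saturday.
The range spans 90 days (inclusive of both endpoints).
90 = 7 × 12 + 6, so there are 12 full weeks plus 6 extra days.
Each full week contributes 2 days from the set (Thu, Fri): 12 × 2 = 24.
The 6 extra days are Saturday, Sunday, Monday, Tuesday, Wednesday, Thursday — 1 of them qualifies.
Total: 24 + 1 = 25.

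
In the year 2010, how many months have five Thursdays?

A month has five Thursdays exactly when Thursday falls within its first (length − 28) days.
Jan: 31 days, starts Fri → 5 of Fri, Sat, Sun
Feb: 28 days, starts Mon → 5 of (none)
Mar: 31 days, starts Mon → 5 of Mon, Tue, Wed
Apr: 30 days, starts Thu → 5 of Thu, Fri ✓
May: 31 days, starts Sat → 5 of Sat, Sun, Mon
Jun: 30 days, starts Tue → 5 of Tue, Wed
Jul: 31 days, starts Thu → 5 of Thu, Fri, Sat ✓
Aug: 31 days, starts Sun → 5 of Sun, Mon, Tue
Sep: 30 days, starts Wed → 5 of Wed, Thu ✓
Oct: 31 days, starts Fri → 5 of Fri, Sat, Sun
Nov: 30 days, starts Mon → 5 of Mon, Tue
Dec: 31 days, starts Wed → 5 of Wed, Thu, Fri ✓
Months with five Thursdays: Apr, Jul, Sep, Dec.

4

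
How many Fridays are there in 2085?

52

2085-01-01 is a Monday.
From 2085-01-01 to 2085-12-31 is 365 days inclusive.
365 = 7 × 52 + 1, so there are 52 full weeks plus 1 extra day.
Each full week contributes one Friday: 52 so far.
The 1 extra day is Mon — none qualify.
Total: 52 + 0 = 52.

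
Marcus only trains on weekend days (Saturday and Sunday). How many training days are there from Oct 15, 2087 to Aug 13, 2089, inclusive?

191

Oct 15, 2087 is a Wednesday.
The range spans 669 days (inclusive of both endpoints).
669 = 7 × 95 + 4, so there are 95 full weeks plus 4 extra days.
Each full week contributes 2 weekend days (Sat, Sun): 95 × 2 = 190.
The 4 extra days are Wed, Thu, Fri, Sat — 1 of them qualifies.
Total: 190 + 1 = 191.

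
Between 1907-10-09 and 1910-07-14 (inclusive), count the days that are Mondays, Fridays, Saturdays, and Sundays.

576

1907-10-09 is a Wednesday.
From 1907-10-09 to 1910-07-14 is 1010 days inclusive.
1010 = 7 × 144 + 2, so there are 144 full weeks plus 2 extra days.
Each full week contributes 4 days from the set (Mon, Fri, Sat, Sun): 144 × 4 = 576.
The 2 extra days are Wed, Thu — none qualify.
Total: 576 + 0 = 576.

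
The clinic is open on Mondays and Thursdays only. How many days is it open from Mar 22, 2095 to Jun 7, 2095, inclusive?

Mar 22, 2095 is a Tuesday.
From Mar 22, 2095 to Jun 7, 2095 is 78 days inclusive.
78 = 7 × 11 + 1, so there are 11 full weeks plus 1 extra day.
Each full week contributes 2 days from the set (Mon, Thu): 11 × 2 = 22.
The 1 extra day is Tuesday — none qualify.
Total: 22 + 0 = 22.

22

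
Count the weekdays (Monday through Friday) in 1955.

260

January 1, 1955 is a Saturday.
From January 1, 1955 to December 31, 1955 is 365 days inclusive.
365 = 7 × 52 + 1, so there are 52 full weeks plus 1 extra day.
Each full week contributes 5 weekdays (Mon–Fri): 52 × 5 = 260.
The 1 extra day is Saturday — none qualify.
Total: 260 + 0 = 260.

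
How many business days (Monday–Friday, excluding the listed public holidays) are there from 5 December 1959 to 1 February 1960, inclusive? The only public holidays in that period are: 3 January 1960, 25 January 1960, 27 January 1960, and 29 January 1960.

5 December 1959 is a Saturday.
From 5 December 1959 to 1 February 1960 is 59 days inclusive.
59 = 7 × 8 + 3, so there are 8 full weeks plus 3 extra days.
Each full week contributes 5 weekdays (Mon–Fri): 8 × 5 = 40.
The 3 extra days are Sat, Sun, Mon — 1 of them qualifies.
Total: 40 + 1 = 41.
Holidays: 3 January 1960 (Sun); 25 January 1960 (Mon); 27 January 1960 (Wed); 29 January 1960 (Fri).
3 of the 4 holidays fall on weekdays; the rest are weekends and were already excluded.
Business days: 41 − 3 = 38.

38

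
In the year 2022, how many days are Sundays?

2022-01-01 is a Saturday.
The range spans 365 days (inclusive of both endpoints).
365 = 7 × 52 + 1, so there are 52 full weeks plus 1 extra day.
Each full week contributes one Sunday: 52 so far.
The 1 extra day is Saturday — none qualify.
Total: 52 + 0 = 52.

52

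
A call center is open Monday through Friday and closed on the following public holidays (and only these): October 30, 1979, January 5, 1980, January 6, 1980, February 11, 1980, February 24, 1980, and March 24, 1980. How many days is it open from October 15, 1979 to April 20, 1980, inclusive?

132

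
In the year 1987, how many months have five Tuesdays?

4

A month has five Tuesdays exactly when Tuesday falls within its first (length − 28) days.
Jan: 31 days, starts Thu → 5 of Thu, Fri, Sat
Feb: 28 days, starts Sun → 5 of (none)
Mar: 31 days, starts Sun → 5 of Sun, Mon, Tue ✓
Apr: 30 days, starts Wed → 5 of Wed, Thu
May: 31 days, starts Fri → 5 of Fri, Sat, Sun
Jun: 30 days, starts Mon → 5 of Mon, Tue ✓
Jul: 31 days, starts Wed → 5 of Wed, Thu, Fri
Aug: 31 days, starts Sat → 5 of Sat, Sun, Mon
Sep: 30 days, starts Tue → 5 of Tue, Wed ✓
Oct: 31 days, starts Thu → 5 of Thu, Fri, Sat
Nov: 30 days, starts Sun → 5 of Sun, Mon
Dec: 31 days, starts Tue → 5 of Tue, Wed, Thu ✓
Months with five Tuesdays: Mar, Jun, Sep, Dec.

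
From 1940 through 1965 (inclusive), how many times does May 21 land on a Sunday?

3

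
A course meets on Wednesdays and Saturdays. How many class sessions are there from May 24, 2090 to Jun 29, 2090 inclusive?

11

May 24, 2090 is a Wednesday.
From May 24, 2090 to Jun 29, 2090 is 37 days inclusive.
37 = 7 × 5 + 2, so there are 5 full weeks plus 2 extra days.
Each full week contributes 2 days from the set (Wed, Sat): 5 × 2 = 10.
The 2 extra days are Wednesday, Thursday — 1 of them qualifies.
Total: 10 + 1 = 11.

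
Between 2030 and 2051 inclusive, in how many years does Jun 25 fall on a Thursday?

3

Day of week of June 25 in each year:
2030: Tue, 2031: Wed, 2032: Fri, 2033: Sat, 2034: Sun, 2035: Mon, 2036: Wed, 2037: Thu ✓, 2038: Fri, 2039: Sat, 2040: Mon, 2041: Tue, 2042: Wed, 2043: Thu ✓, 2044: Sat, 2045: Sun, 2046: Mon, 2047: Tue, 2048: Thu ✓, 2049: Fri, 2050: Sat, 2051: Sun
Thursdays: 2037, 2043, 2048.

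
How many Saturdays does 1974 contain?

52

1974-01-01 is a Tuesday.
From 1974-01-01 to 1974-12-31 is 365 days inclusive.
365 = 7 × 52 + 1, so there are 52 full weeks plus 1 extra day.
Each full week contributes one Saturday: 52 so far.
The 1 extra day is Tuesday — none qualify.
Total: 52 + 0 = 52.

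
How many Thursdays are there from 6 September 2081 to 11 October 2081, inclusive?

5

6 September 2081 is a Saturday.
The range spans 36 days (inclusive of both endpoints).
36 = 7 × 5 + 1, so there are 5 full weeks plus 1 extra day.
Each full week contributes one Thursday: 5 so far.
The 1 extra day is Saturday — none qualify.
Total: 5 + 0 = 5.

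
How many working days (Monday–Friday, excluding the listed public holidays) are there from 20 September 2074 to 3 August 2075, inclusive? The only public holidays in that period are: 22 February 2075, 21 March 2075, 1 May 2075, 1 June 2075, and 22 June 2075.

224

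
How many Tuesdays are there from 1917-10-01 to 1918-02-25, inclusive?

21

1917-10-01 is a Monday.
That's 148 days from start to end, counting both.
148 = 7 × 21 + 1, so there are 21 full weeks plus 1 extra day.
Each full week contributes one Tuesday: 21 so far.
The 1 extra day is Mon — none qualify.
Total: 21 + 0 = 21.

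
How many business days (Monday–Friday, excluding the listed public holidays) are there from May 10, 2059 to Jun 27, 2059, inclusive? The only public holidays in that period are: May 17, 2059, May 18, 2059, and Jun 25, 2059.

34

May 10, 2059 is a Saturday.
The range spans 49 days (inclusive of both endpoints).
49 = 7 × 7, so the span is exactly 7 full weeks.
Each full week contributes 5 weekdays (Mon–Fri): 7 × 5 = 35.
Total: 35.
Holidays: May 17, 2059 (Sat); May 18, 2059 (Sun); Jun 25, 2059 (Wed).
1 of the 3 holidays fall on weekdays; the rest are weekends and were already excluded.
Business days: 35 − 1 = 34.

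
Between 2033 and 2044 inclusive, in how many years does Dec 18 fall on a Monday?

1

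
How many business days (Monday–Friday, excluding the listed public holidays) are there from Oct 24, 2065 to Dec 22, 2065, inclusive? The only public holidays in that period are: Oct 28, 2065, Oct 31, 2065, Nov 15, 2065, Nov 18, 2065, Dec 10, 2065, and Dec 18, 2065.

38 business days

Oct 24, 2065 is a Saturday.
From Oct 24, 2065 to Dec 22, 2065 is 60 days inclusive.
60 = 7 × 8 + 4, so there are 8 full weeks plus 4 extra days.
Each full week contributes 5 weekdays (Mon–Fri): 8 × 5 = 40.
The 4 extra days are Sat, Sun, Mon, Tue — 2 of them qualify.
Total: 40 + 2 = 42.
Holidays: Oct 28, 2065 (Wed); Oct 31, 2065 (Sat); Nov 15, 2065 (Sun); Nov 18, 2065 (Wed); Dec 10, 2065 (Thu); Dec 18, 2065 (Fri).
4 of the 6 holidays fall on weekdays; the rest are weekends and were already excluded.
Business days: 42 − 4 = 38.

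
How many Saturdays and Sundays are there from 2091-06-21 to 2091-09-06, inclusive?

22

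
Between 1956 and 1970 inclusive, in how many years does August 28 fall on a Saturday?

Day of week of August 28 in each year:
1956: Tue, 1957: Wed, 1958: Thu, 1959: Fri, 1960: Sun, 1961: Mon, 1962: Tue, 1963: Wed, 1964: Fri, 1965: Sat ✓, 1966: Sun, 1967: Mon, 1968: Wed, 1969: Thu, 1970: Fri
Saturdays: 1965.

1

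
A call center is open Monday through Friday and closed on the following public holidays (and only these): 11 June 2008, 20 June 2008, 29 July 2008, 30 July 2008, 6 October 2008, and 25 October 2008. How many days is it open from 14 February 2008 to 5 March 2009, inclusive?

14 February 2008 is a Thursday.
The range spans 386 days (inclusive of both endpoints).
386 = 7 × 55 + 1, so there are 55 full weeks plus 1 extra day.
Each full week contributes 5 weekdays (Mon–Fri): 55 × 5 = 275.
The 1 extra day is Thu — 1 of them qualifies.
Total: 275 + 1 = 276.
Holidays: 11 June 2008 (Wed); 20 June 2008 (Fri); 29 July 2008 (Tue); 30 July 2008 (Wed); 6 October 2008 (Mon); 25 October 2008 (Sat).
5 of the 6 holidays fall on weekdays; the rest are weekends and were already excluded.
Business days: 276 − 5 = 271.

271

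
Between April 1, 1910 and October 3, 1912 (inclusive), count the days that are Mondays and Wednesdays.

262

April 1, 1910 is a Friday.
From April 1, 1910 to October 3, 1912 is 917 days inclusive.
917 = 7 × 131, so the span is exactly 131 full weeks.
Each full week contributes 2 days from the set (Mon, Wed): 131 × 2 = 262.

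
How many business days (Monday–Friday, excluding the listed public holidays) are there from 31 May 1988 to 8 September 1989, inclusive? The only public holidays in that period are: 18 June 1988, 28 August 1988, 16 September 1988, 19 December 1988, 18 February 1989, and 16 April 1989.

31 May 1988 is a Tuesday.
The range spans 466 days (inclusive of both endpoints).
466 = 7 × 66 + 4, so there are 66 full weeks plus 4 extra days.
Each full week contributes 5 weekdays (Mon–Fri): 66 × 5 = 330.
The 4 extra days are Tuesday, Wednesday, Thursday, Friday — 4 of them qualify.
Total: 330 + 4 = 334.
Holidays: 18 June 1988 (Sat); 28 August 1988 (Sun); 16 September 1988 (Fri); 19 December 1988 (Mon); 18 February 1989 (Sat); 16 April 1989 (Sun).
2 of the 6 holidays fall on weekdays; the rest are weekends and were already excluded.
Business days: 334 − 2 = 332.

332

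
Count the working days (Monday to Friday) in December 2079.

1 December 2079 is a Friday.
From 1 December 2079 to 31 December 2079 is 31 days inclusive.
31 = 7 × 4 + 3, so there are 4 full weeks plus 3 extra days.
Each full week contributes 5 weekdays (Mon–Fri): 4 × 5 = 20.
The 3 extra days are Friday, Saturday, Sunday — 1 of them qualifies.
Total: 20 + 1 = 21.

21 weekdays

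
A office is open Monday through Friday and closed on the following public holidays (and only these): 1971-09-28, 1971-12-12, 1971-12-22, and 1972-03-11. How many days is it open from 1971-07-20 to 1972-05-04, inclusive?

1971-07-20 is a Tuesday.
That's 290 days from start to end, counting both.
290 = 7 × 41 + 3, so there are 41 full weeks plus 3 extra days.
Each full week contributes 5 weekdays (Mon–Fri): 41 × 5 = 205.
The 3 extra days are Tue, Wed, Thu — 3 of them qualify.
Total: 205 + 3 = 208.
Holidays: 1971-09-28 (Tue); 1971-12-12 (Sun); 1971-12-22 (Wed); 1972-03-11 (Sat).
2 of the 4 holidays fall on weekdays; the rest are weekends and were already excluded.
Business days: 208 − 2 = 206.

206 business days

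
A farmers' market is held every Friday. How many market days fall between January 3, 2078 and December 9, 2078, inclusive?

49

January 3, 2078 is a Monday.
From January 3, 2078 to December 9, 2078 is 341 days inclusive.
341 = 7 × 48 + 5, so there are 48 full weeks plus 5 extra days.
Each full week contributes one Friday: 48 so far.
The 5 extra days are Monday, Tuesday, Wednesday, Thursday, Friday — 1 of them qualifies.
Total: 48 + 1 = 49.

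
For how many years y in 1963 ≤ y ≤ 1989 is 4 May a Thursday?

Day of week of May 4 in each year:
1963: Sat, 1964: Mon, 1965: Tue, 1966: Wed, 1967: Thu ✓, 1968: Sat, 1969: Sun, 1970: Mon, 1971: Tue, 1972: Thu ✓, 1973: Fri, 1974: Sat, 1975: Sun, 1976: Tue, 1977: Wed, 1978: Thu ✓, 1979: Fri, 1980: Sun, 1981: Mon, 1982: Tue, 1983: Wed, 1984: Fri, 1985: Sat, 1986: Sun, 1987: Mon, 1988: Wed, 1989: Thu ✓
Thursdays: 1967, 1972, 1978, 1989.

4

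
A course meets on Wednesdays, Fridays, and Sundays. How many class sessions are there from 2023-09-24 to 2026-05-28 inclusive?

419

2023-09-24 is a Sunday.
The range spans 978 days (inclusive of both endpoints).
978 = 7 × 139 + 5, so there are 139 full weeks plus 5 extra days.
Each full week contributes 3 days from the set (Wed, Fri, Sun): 139 × 3 = 417.
The 5 extra days are Sunday, Monday, Tuesday, Wednesday, Thursday — 2 of them qualify.
Total: 417 + 2 = 419.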